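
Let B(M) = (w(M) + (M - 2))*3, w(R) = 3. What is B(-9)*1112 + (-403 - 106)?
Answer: -27197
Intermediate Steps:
B(M) = 3 + 3*M (B(M) = (3 + (M - 2))*3 = (3 + (-2 + M))*3 = (1 + M)*3 = 3 + 3*M)
B(-9)*1112 + (-403 - 106) = (3 + 3*(-9))*1112 + (-403 - 106) = (3 - 27)*1112 - 509 = -24*1112 - 509 = -26688 - 509 = -27197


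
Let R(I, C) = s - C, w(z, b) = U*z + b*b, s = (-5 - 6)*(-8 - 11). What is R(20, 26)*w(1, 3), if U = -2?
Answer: 1281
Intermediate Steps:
s = 209 (s = -11*(-19) = 209)
w(z, b) = b² - 2*z (w(z, b) = -2*z + b*b = -2*z + b² = b² - 2*z)
R(I, C) = 209 - C
R(20, 26)*w(1, 3) = (209 - 1*26)*(3² - 2*1) = (209 - 26)*(9 - 2) = 183*7 = 1281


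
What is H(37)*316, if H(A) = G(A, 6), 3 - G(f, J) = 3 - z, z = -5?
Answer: -1580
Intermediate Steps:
G(f, J) = -5 (G(f, J) = 3 - (3 - 1*(-5)) = 3 - (3 + 5) = 3 - 1*8 = 3 - 8 = -5)
H(A) = -5
H(37)*316 = -5*316 = -1580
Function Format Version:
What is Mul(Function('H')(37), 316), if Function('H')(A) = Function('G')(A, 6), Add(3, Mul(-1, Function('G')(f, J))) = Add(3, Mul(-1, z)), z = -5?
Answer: -1580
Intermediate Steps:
Function('G')(f, J) = -5 (Function('G')(f, J) = Add(3, Mul(-1, Add(3, Mul(-1, -5)))) = Add(3, Mul(-1, Add(3, 5))) = Add(3, Mul(-1, 8)) = Add(3, -8) = -5)
Function('H')(A) = -5
Mul(Function('H')(37), 316) = Mul(-5, 316) = -1580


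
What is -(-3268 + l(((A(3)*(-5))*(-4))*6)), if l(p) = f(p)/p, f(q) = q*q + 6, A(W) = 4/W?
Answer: 248637/80 ≈ 3108.0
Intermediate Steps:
f(q) = 6 + q² (f(q) = q² + 6 = 6 + q²)
l(p) = (6 + p²)/p
-(-3268 + l(((A(3)*(-5))*(-4))*6)) = -(-3268 + ((((4/3)*(-5))*(-4))*6 + 6/(((((4/3)*(-5))*(-4))*6)))) = -(-3268 + (-20/3*(-4)*6 + 6/((-20/3*(-4)*6)))) = -(-3268 + ((80/3)*6 + 6/(((80/3)*6)))) = -(-3268 + (160 + 6/160)) = -(-3268 + (160 + 6*(1/160))) = -(-3268 + (160 + 3/80)) = -(-3268 + 12803/80) = -1*(-248637/80) = 248637/80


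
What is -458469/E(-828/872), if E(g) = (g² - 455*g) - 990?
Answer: 2420920084/2941509 ≈ 823.02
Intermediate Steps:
E(g) = -990 + g² - 455*g
-458469/E(-828/872) = -458469/(-990 + (-828/872)² - (-376740)/872) = -458469/(-990 + (-828*1/872)² - (-376740)/872) = -458469/(-990 + (-207/218)² - 455*(-207/218)) = -458469/(-990 + 42849/47524 + 94185/218) = -458469/(-26473581/47524) = -458469*(-47524/26473581) = 2420920084/2941509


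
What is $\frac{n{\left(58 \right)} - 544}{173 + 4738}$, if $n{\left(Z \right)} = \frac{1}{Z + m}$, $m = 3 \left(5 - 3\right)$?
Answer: $- \frac{11605}{104768} \approx -0.11077$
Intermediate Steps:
$m = 6$ ($m = 3 \cdot 2 = 6$)
$n{\left(Z \right)} = \frac{1}{6 + Z}$ ($n{\left(Z \right)} = \frac{1}{Z + 6} = \frac{1}{6 + Z}$)
$\frac{n{\left(58 \right)} - 544}{173 + 4738} = \frac{\frac{1}{6 + 58} - 544}{173 + 4738} = \frac{\frac{1}{64} - 544}{4911} = \left(\frac{1}{64} - 544\right) \frac{1}{4911} = \left(- \frac{34815}{64}\right) \frac{1}{4911} = - \frac{11605}{104768}$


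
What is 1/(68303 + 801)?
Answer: 1/69104 ≈ 1.4471e-5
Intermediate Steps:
1/(68303 + 801) = 1/69104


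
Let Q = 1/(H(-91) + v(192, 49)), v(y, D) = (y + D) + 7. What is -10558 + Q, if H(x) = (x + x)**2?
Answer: -352341575/33372 ≈ -10558.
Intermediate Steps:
H(x) = 4*x**2 (H(x) = (2*x)**2 = 4*x**2)
v(y, D) = 7 + D + y (v(y, D) = (D + y) + 7 = 7 + D + y)
Q = 1/33372 (Q = 1/(4*(-91)**2 + (7 + 49 + 192)) = 1/(4*8281 + 248) = 1/(33124 + 248) = 1/33372 ≈ 2.9965e-5)
-10558 + Q = -10558 + 1/33372 = -352341575/33372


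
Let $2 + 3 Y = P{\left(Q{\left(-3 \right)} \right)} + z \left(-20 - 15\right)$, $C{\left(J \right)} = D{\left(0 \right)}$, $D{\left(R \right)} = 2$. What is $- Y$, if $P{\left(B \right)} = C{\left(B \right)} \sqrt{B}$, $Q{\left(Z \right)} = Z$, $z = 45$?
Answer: $\frac{1577}{3} - \frac{2 i \sqrt{3}}{3} \approx 525.67 - 1.1547 i$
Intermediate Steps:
$C{\left(J \right)} = 2$
$P{\left(B \right)} = 2 \sqrt{B}$
$Y = - \frac{1577}{3} + \frac{2 i \sqrt{3}}{3}$ ($Y = - \frac{2}{3} + \frac{2 \sqrt{-3} + 45 \left(-20 - 15\right)}{3} = - \frac{2}{3} + \frac{2 i \sqrt{3} + 45 \left(-35\right)}{3} = - \frac{2}{3} + \frac{2 i \sqrt{3} - 1575}{3} = - \frac{2}{3} + \frac{-1575 + 2 i \sqrt{3}}{3} = - \frac{2}{3} - \left(525 - \frac{2 i \sqrt{3}}{3}\right) = - \frac{1577}{3} + \frac{2 i \sqrt{3}}{3} \approx -525.67 + 1.1547 i$)
$- Y = - (- \frac{1577}{3} + \frac{2 i \sqrt{3}}{3}) = \frac{1577}{3} - \frac{2 i \sqrt{3}}{3}$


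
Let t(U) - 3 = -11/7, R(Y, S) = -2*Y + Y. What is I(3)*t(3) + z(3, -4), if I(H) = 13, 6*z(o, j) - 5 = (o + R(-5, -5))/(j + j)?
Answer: 404/21 ≈ 19.238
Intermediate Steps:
R(Y, S) = -Y
t(U) = 10/7 (t(U) = 3 - 11/7 = 10/7)
z(o, j) = ⅚ + (5 + o)/(12*j) (z(o, j) = ⅚ + ((o - 1*(-5))/(j + j))/6 = ⅚ + ((o + 5)/((2*j)))/6 = ⅚ + ((5 + o)*(1/(2*j)))/6 = ⅚ + ((5 + o)/(2*j))/6 = ⅚ + (5 + o)/(12*j))
I(3)*t(3) + z(3, -4) = 13*(10/7) + (1/12)*(5 + 3 + 10*(-4))/(-4) = 130/7 + (1/12)*(-¼)*(5 + 3 - 40) = 130/7 + (1/12)*(-¼)*(-32) = 130/7 + ⅔ = 404/21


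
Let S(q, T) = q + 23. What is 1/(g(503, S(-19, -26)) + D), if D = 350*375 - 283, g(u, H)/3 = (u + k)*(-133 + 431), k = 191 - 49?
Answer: 1/707597 ≈ 1.4132e-6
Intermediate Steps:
k = 142
S(q, T) = 23 + q
g(u, H) = 126948 + 894*u (g(u, H) = 3*((u + 142)*(-133 + 431)) = 3*((142 + u)*298) = 3*(42316 + 298*u) = 126948 + 894*u)
D = 130967 (D = 131250 - 283 = 130967)
1/(g(503, S(-19, -26)) + D) = 1/((126948 + 894*503) + 130967) = 1/((126948 + 449682) + 130967) = 1/(576630 + 130967) = 1/707597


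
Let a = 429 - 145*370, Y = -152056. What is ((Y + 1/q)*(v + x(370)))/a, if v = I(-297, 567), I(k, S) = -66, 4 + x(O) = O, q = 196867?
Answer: 8980442565300/10477458607 ≈ 857.12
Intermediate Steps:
x(O) = -4 + O
v = -66
a = -53221 (a = 429 - 53650 = -53221)
((Y + 1/q)*(v + x(370)))/a = ((-152056 + 1/196867)*(-66 + (-4 + 370)))/(-53221) = ((-152056 + 1/196867)*(-66 + 366))*(-1/53221) = -29934808551/196867*300*(-1/53221) = -8980442565300/196867*(-1/53221) = 8980442565300/10477458607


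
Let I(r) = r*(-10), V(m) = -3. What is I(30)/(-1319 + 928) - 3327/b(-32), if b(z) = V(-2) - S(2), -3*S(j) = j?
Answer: 3904671/2737 ≈ 1426.6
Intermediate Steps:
S(j) = -j/3
b(z) = -7/3 (b(z) = -3 - (-1)*2/3 = -3 - 1*(-⅔) = -3 + ⅔ = -7/3)
I(r) = -10*r
I(30)/(-1319 + 928) - 3327/b(-32) = (-10*30)/(-1319 + 928) - 3327/(-7/3) = -300/(-391) - 3327*(-3/7) = -300*(-1/391) + 9981/7 = 300/391 + 9981/7 = 3904671/2737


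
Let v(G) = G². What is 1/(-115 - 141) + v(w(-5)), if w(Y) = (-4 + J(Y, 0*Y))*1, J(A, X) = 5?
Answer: 255/256 ≈ 0.99609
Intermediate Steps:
w(Y) = 1 (w(Y) = (-4 + 5)*1 = 1*1 = 1)
1/(-115 - 141) + v(w(-5)) = 1/(-115 - 141) + 1² = 1/(-256) + 1 = -1/256 + 1 = 255/256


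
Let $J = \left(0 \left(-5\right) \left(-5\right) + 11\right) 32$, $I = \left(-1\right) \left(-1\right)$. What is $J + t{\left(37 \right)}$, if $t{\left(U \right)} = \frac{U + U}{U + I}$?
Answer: $\frac{6725}{19} \approx 353.95$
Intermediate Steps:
$I = 1$
$t{\left(U \right)} = \frac{2 U}{1 + U}$ ($t{\left(U \right)} = \frac{U + U}{U + 1} = \frac{2 U}{1 + U}$)
$J = 352$ ($J = \left(0 \left(-5\right) + 11\right) 32 = \left(0 + 11\right) 32 = 11 \cdot 32 = 352$)
$J + t{\left(37 \right)} = 352 + 2 \cdot 37 \frac{1}{1 + 37} = 352 + 2 \cdot 37 \cdot \frac{1}{38} = 352 + \frac{37}{19} = \frac{6725}{19}$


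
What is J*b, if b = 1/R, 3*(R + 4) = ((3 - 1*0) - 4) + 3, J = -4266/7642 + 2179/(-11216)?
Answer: 96749061/428563360 ≈ 0.22575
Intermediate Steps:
J = -32249687/42856336 (J = -4266*1/7642 + 2179*(-1/11216) = -2133/3821 - 2179/11216 = -32249687/42856336 ≈ -0.75251)
R = -10/3 (R = -4 + (((3 - 1*0) - 4) + 3)/3 = -4 + (((3 + 0) - 4) + 3)/3 = -4 + ((3 - 4) + 3)/3 = -4 + (-1 + 3)/3 = -4 + (1/3)*2 = -4 + 2/3 = -10/3 ≈ -3.3333)
b = -3/10 (b = 1/(-10/3) = -3/10 ≈ -0.30000)
J*b = -32249687/42856336*(-3/10) = 96749061/428563360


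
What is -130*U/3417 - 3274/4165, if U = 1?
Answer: -689924/837165 ≈ -0.82412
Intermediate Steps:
-130*U/3417 - 3274/4165 = -130*1/3417 - 3274/4165 = -130*1/3417 - 3274*1/4165 = -130/3417 - 3274/4165 = -689924/837165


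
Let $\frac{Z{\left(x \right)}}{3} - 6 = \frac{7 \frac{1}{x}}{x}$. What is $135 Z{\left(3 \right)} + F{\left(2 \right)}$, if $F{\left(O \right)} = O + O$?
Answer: $2749$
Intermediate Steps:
$F{\left(O \right)} = 2 O$
$Z{\left(x \right)} = 18 + \frac{21}{x^{2}}$ ($Z{\left(x \right)} = 18 + 3 \frac{7 \frac{1}{x}}{x} = 18 + 3 \frac{7}{x^{2}} = 18 + \frac{21}{x^{2}}$)
$135 Z{\left(3 \right)} + F{\left(2 \right)} = 135 \left(18 + \frac{21}{9}\right) + 2 \cdot 2 = 135 \left(18 + 21 \cdot \frac{1}{9}\right) + 4 = 135 \left(18 + \frac{7}{3}\right) + 4 = 135 \cdot \frac{61}{3} + 4 = 2745 + 4 = 2749$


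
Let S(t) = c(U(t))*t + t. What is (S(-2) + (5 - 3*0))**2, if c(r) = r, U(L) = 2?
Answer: 1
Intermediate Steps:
S(t) = 3*t (S(t) = 2*t + t = 3*t)
(S(-2) + (5 - 3*0))**2 = (3*(-2) + (5 - 3*0))**2 = (-6 + (5 + 0))**2 = (-6 + 5)**2 = (-1)**2 = 1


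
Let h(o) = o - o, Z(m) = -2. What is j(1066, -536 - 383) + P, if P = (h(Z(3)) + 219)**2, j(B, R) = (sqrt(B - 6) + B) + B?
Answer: 50093 + 2*sqrt(265) ≈ 50126.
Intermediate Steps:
h(o) = 0
j(B, R) = sqrt(-6 + B) + 2*B (j(B, R) = (sqrt(-6 + B) + B) + B = (B + sqrt(-6 + B)) + B = sqrt(-6 + B) + 2*B)
P = 47961 (P = (0 + 219)**2 = 219**2 = 47961)
j(1066, -536 - 383) + P = (sqrt(-6 + 1066) + 2*1066) + 47961 = (sqrt(1060) + 2132) + 47961 = (2*sqrt(265) + 2132) + 47961 = (2132 + 2*sqrt(265)) + 47961 = 50093 + 2*sqrt(265)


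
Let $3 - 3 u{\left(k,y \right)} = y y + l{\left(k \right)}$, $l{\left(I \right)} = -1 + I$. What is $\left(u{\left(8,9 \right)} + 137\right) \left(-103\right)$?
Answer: $- \frac{33578}{3} \approx -11193.0$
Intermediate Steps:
$u{\left(k,y \right)} = \frac{4}{3} - \frac{k}{3} - \frac{y^{2}}{3}$ ($u{\left(k,y \right)} = 1 - \frac{y y + \left(-1 + k\right)}{3} = 1 - \frac{y^{2} + \left(-1 + k\right)}{3} = 1 - \frac{-1 + k + y^{2}}{3} = 1 - \left(- \frac{1}{3} + \frac{k}{3} + \frac{y^{2}}{3}\right) = \frac{4}{3} - \frac{k}{3} - \frac{y^{2}}{3}$)
$\left(u{\left(8,9 \right)} + 137\right) \left(-103\right) = \left(\left(\frac{4}{3} - \frac{8}{3} - \frac{9^{2}}{3}\right) + 137\right) \left(-103\right) = \left(\left(\frac{4}{3} - \frac{8}{3} - 27\right) + 137\right) \left(-103\right) = \left(- \frac{85}{3} + 137\right) \left(-103\right) = \frac{326}{3} \left(-103\right) = - \frac{33578}{3}$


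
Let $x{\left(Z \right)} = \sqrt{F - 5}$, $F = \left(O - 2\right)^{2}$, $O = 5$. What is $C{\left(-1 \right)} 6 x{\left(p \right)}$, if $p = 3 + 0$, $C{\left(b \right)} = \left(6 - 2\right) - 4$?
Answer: $0$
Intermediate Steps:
$F = 9$ ($F = \left(5 - 2\right)^{2} = 3^{2} = 9$)
$C{\left(b \right)} = 0$ ($C{\left(b \right)} = 4 - 4 = 0$)
$p = 3$
$x{\left(Z \right)} = 2$ ($x{\left(Z \right)} = \sqrt{9 - 5} = \sqrt{4} = 2$)
$C{\left(-1 \right)} 6 x{\left(p \right)} = 0 \cdot 6 \cdot 2 = 0 \cdot 2 = 0$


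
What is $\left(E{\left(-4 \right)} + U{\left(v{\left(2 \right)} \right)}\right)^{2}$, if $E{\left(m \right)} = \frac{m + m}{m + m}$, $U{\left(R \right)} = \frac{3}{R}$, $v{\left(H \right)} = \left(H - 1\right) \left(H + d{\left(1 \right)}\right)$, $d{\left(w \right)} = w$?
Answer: $4$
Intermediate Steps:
$v{\left(H \right)} = \left(1 + H\right) \left(-1 + H\right)$ ($v{\left(H \right)} = \left(H - 1\right) \left(H + 1\right) = \left(-1 + H\right) \left(1 + H\right) = \left(1 + H\right) \left(-1 + H\right)$)
$E{\left(m \right)} = 1$ ($E{\left(m \right)} = \frac{2 m}{2 m} = 2 m \frac{1}{2 m} = 1$)
$\left(E{\left(-4 \right)} + U{\left(v{\left(2 \right)} \right)}\right)^{2} = \left(1 + \frac{3}{-1 + 2^{2}}\right)^{2} = \left(1 + \frac{3}{-1 + 4}\right)^{2} = \left(1 + \frac{3}{3}\right)^{2} = \left(1 + 3 \cdot \frac{1}{3}\right)^{2} = \left(1 + 1\right)^{2} = 2^{2} = 4$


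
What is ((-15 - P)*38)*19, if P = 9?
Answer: -17328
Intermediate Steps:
((-15 - P)*38)*19 = ((-15 - 1*9)*38)*19 = ((-15 - 9)*38)*19 = -24*38*19 = -912*19 = -17328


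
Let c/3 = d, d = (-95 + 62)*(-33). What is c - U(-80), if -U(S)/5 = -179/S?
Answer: 52451/16 ≈ 3278.2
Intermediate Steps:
U(S) = 895/S (U(S) = -(-895)/S = 895/S)
d = 1089 (d = -33*(-33) = 1089)
c = 3267 (c = 3*1089 = 3267)
c - U(-80) = 3267 - 895/(-80) = 3267 - 895*(-1)/80 = 3267 - 1*(-179/16) = 3267 + 179/16 = 52451/16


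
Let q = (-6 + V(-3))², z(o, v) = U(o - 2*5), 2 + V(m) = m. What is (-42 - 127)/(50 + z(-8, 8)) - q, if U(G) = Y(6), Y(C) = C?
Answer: -6945/56 ≈ -124.02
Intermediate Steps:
V(m) = -2 + m
U(G) = 6
z(o, v) = 6
q = 121 (q = (-6 + (-2 - 3))² = (-6 - 5)² = (-11)² = 121)
(-42 - 127)/(50 + z(-8, 8)) - q = (-42 - 127)/(50 + 6) - 1*121 = -169/56 - 121 = -6945/56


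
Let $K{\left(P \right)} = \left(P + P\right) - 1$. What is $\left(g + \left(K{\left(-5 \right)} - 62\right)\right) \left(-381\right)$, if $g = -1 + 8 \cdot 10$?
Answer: $-2286$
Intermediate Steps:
$K{\left(P \right)} = -1 + 2 P$ ($K{\left(P \right)} = 2 P - 1 = -1 + 2 P$)
$g = 79$ ($g = -1 + 80 = 79$)
$\left(g + \left(K{\left(-5 \right)} - 62\right)\right) \left(-381\right) = \left(79 + \left(\left(-1 + 2 \left(-5\right)\right) - 62\right)\right) \left(-381\right) = \left(79 - 73\right) \left(-381\right) = 6 \left(-381\right) = -2286$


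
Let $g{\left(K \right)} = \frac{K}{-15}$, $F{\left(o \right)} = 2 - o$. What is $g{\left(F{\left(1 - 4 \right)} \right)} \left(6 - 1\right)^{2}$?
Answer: $- \frac{25}{3} \approx -8.3333$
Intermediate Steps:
$g{\left(K \right)} = - \frac{K}{15}$ ($g{\left(K \right)} = K \left(- \frac{1}{15}\right) = - \frac{K}{15}$)
$g{\left(F{\left(1 - 4 \right)} \right)} \left(6 - 1\right)^{2} = - \frac{2 - \left(1 - 4\right)}{15} \left(6 - 1\right)^{2} = - \frac{2 - -3}{15} \cdot 5^{2} = - \frac{2 + 3}{15} \cdot 25 = \left(- \frac{1}{15}\right) 5 \cdot 25 = \left(- \frac{1}{3}\right) 25 = - \frac{25}{3}$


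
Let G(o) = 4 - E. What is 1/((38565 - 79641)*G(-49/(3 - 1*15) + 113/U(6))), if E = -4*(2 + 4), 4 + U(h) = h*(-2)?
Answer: -1/1150128 ≈ -8.6947e-7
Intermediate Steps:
U(h) = -4 - 2*h (U(h) = -4 + h*(-2) = -4 - 2*h)
E = -24 (E = -4*6 = -24)
G(o) = 28 (G(o) = 4 - 1*(-24) = 4 + 24 = 28)
1/((38565 - 79641)*G(-49/(3 - 1*15) + 113/U(6))) = 1/((38565 - 79641)*28) = (1/28)/(-41076) = -1/41076*1/28 = -1/1150128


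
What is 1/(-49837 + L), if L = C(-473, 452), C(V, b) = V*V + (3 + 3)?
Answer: 1/173898 ≈ 5.7505e-6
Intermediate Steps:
C(V, b) = 6 + V² (C(V, b) = V² + 6 = 6 + V²)
L = 223735 (L = 6 + (-473)² = 6 + 223729 = 223735)
1/(-49837 + L) = 1/(-49837 + 223735) = 1/173898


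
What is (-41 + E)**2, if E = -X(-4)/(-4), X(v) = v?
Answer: 1764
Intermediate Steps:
E = -1 (E = -1*(-4)/(-4) = 4*(-1/4) = -1)
(-41 + E)**2 = (-41 - 1)**2 = (-42)**2 = 1764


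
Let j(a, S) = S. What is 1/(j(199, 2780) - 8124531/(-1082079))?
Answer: 360693/1005434717 ≈ 0.00035874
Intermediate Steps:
1/(j(199, 2780) - 8124531/(-1082079)) = 1/(2780 - 8124531/(-1082079)) = 1/(2780 - 8124531*(-1/1082079)) = 1/(2780 + 2708177/360693) = 1/(1005434717/360693) = 360693/1005434717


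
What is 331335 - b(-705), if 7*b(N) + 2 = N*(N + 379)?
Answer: 2089517/7 ≈ 2.9850e+5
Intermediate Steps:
b(N) = -2/7 + N*(379 + N)/7 (b(N) = -2/7 + (N*(N + 379))/7 = -2/7 + (N*(379 + N))/7 = -2/7 + N*(379 + N)/7)
331335 - b(-705) = 331335 - (-2/7 + (⅐)*(-705)² + (379/7)*(-705)) = 331335 - (-2/7 + (⅐)*497025 - 267195/7) = 331335 - (-2/7 + 497025/7 - 267195/7) = 331335 - 1*229828/7 = 331335 - 229828/7 = 2089517/7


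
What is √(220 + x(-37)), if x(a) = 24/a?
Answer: 2*√75073/37 ≈ 14.811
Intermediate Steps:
√(220 + x(-37)) = √(220 + 24/(-37)) = √(220 + 24*(-1/37)) = √(220 - 24/37) = √(8116/37) = 2*√75073/37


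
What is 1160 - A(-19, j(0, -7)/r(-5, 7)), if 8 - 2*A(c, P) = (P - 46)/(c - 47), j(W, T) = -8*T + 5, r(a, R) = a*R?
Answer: 1780797/1540 ≈ 1156.4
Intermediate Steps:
r(a, R) = R*a
j(W, T) = 5 - 8*T
A(c, P) = 4 - (-46 + P)/(2*(-47 + c)) (A(c, P) = 4 - (P - 46)/(2*(c - 47)) = 4 - (-46 + P)/(2*(-47 + c)))
1160 - A(-19, j(0, -7)/r(-5, 7)) = 1160 - (-330 - (5 - 8*(-7))/(7*(-5)) + 8*(-19))/(2*(-47 - 19)) = 1160 - (-330 - (5 + 56)/(-35) - 152)/(2*(-66)) = 1160 - (-1)*(-330 - 61*(-1)/35 - 152)/(2*66) = 1160 - (-1)*(-330 - 1*(-61/35) - 152)/(2*66) = 1160 - (-1)*(-330 + 61/35 - 152)/(2*66) = 1160 - (-1)*(-16809)/(2*66*35) = 1160 - 1*5603/1540 = 1160 - 5603/1540 = 1780797/1540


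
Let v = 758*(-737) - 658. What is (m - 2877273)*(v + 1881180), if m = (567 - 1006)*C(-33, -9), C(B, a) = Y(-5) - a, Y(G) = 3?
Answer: -3810361766916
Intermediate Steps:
C(B, a) = 3 - a
m = -5268 (m = (567 - 1006)*(3 - 1*(-9)) = -439*(3 + 9) = -439*12 = -5268)
v = -559304 (v = -558646 - 658 = -559304)
(m - 2877273)*(v + 1881180) = (-5268 - 2877273)*(-559304 + 1881180) = -2882541*1321876 = -3810361766916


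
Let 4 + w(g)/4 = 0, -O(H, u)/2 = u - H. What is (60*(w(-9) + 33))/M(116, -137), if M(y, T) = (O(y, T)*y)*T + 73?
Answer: -1020/8041279 ≈ -0.00012685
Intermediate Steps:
O(H, u) = -2*u + 2*H (O(H, u) = -2*(u - H) = -2*u + 2*H)
w(g) = -16 (w(g) = -16 + 4*0 = -16 + 0 = -16)
M(y, T) = 73 + T*y*(-2*T + 2*y) (M(y, T) = ((-2*T + 2*y)*y)*T + 73 = (y*(-2*T + 2*y))*T + 73 = T*y*(-2*T + 2*y) + 73 = 73 + T*y*(-2*T + 2*y))
(60*(w(-9) + 33))/M(116, -137) = (60*(-16 + 33))/(73 - 2*(-137)*116*(-137 - 1*116)) = (60*17)/(73 - 2*(-137)*116*(-137 - 116)) = 1020/(73 - 2*(-137)*116*(-253)) = 1020/(73 - 8041352) = 1020/(-8041279) = 1020*(-1/8041279) = -1020/8041279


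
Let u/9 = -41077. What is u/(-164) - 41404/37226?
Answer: 6877700681/3052532 ≈ 2253.1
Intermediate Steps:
u = -369693 (u = 9*(-41077) = -369693)
u/(-164) - 41404/37226 = -369693/(-164) - 41404/37226 = -369693*(-1/164) - 41404*1/37226 = 369693/164 - 20702/18613 = 6877700681/3052532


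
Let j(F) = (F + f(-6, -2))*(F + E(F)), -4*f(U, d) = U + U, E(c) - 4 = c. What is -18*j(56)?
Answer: -123192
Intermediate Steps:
E(c) = 4 + c
f(U, d) = -U/2 (f(U, d) = -(U + U)/4 = -U/2)
j(F) = (3 + F)*(4 + 2*F) (j(F) = (F - ½*(-6))*(F + (4 + F)) = (F + 3)*(4 + 2*F) = (3 + F)*(4 + 2*F))
-18*j(56) = -18*(12 + 2*56² + 10*56) = -18*(12 + 2*3136 + 560) = -18*(12 + 6272 + 560) = -18*6844 = -123192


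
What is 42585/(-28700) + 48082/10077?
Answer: 190164871/57841980 ≈ 3.2877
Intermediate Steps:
42585/(-28700) + 48082/10077 = 42585*(-1/28700) + 48082*(1/10077) = -8517/5740 + 48082/10077 = 190164871/57841980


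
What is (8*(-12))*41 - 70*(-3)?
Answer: -3726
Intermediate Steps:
(8*(-12))*41 - 70*(-3) = -96*41 + 210 = -3936 + 210 = -3726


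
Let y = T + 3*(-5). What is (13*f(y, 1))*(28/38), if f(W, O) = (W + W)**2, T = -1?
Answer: 186368/19 ≈ 9808.8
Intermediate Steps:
y = -16 (y = -1 + 3*(-5) = -1 - 15 = -16)
f(W, O) = 4*W**2 (f(W, O) = (2*W)**2 = 4*W**2)
(13*f(y, 1))*(28/38) = (13*(4*(-16)**2))*(28/38) = (13*(4*256))*(28*(1/38)) = (13*1024)*(14/19) = 13312*(14/19) = 186368/19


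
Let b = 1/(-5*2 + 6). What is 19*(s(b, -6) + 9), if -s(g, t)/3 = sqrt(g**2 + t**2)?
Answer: 171 - 57*sqrt(577)/4 ≈ -171.30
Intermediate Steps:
b = -1/4 (b = 1/(-10 + 6) = 1/(-4) = -1/4 ≈ -0.25000)
s(g, t) = -3*sqrt(g**2 + t**2)
19*(s(b, -6) + 9) = 19*(-3*sqrt((-1/4)**2 + (-6)**2) + 9) = 19*(-3*sqrt(1/16 + 36) + 9) = 19*(-3*sqrt(577)/4 + 9) = 19*(9 - 3*sqrt(577)/4) = 171 - 57*sqrt(577)/4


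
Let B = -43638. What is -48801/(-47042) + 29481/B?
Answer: 61894403/171068233 ≈ 0.36181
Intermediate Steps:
-48801/(-47042) + 29481/B = -48801/(-47042) + 29481/(-43638) = -48801*(-1/47042) + 29481*(-1/43638) = 48801/47042 - 9827/14546 = 61894403/171068233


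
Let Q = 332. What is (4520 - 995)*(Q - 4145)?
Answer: -13440825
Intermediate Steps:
(4520 - 995)*(Q - 4145) = (4520 - 995)*(332 - 4145) = 3525*(-3813) = -13440825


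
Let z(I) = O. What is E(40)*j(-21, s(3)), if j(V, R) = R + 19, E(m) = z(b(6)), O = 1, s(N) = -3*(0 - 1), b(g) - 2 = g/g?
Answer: 22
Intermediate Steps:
b(g) = 3 (b(g) = 2 + g/g = 2 + 1 = 3)
s(N) = 3 (s(N) = -3*(-1) = 3)
z(I) = 1
E(m) = 1
j(V, R) = 19 + R
E(40)*j(-21, s(3)) = 1*(19 + 3) = 1*22 = 22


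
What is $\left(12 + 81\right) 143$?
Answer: $13299$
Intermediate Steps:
$\left(12 + 81\right) 143 = 93 \cdot 143 = 13299$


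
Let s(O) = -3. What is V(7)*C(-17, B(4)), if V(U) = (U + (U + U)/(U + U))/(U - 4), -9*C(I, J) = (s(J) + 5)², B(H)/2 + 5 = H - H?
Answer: -32/27 ≈ -1.1852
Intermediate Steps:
B(H) = -10 (B(H) = -10 + 2*(H - H) = -10 + 2*0 = -10 + 0 = -10)
C(I, J) = -4/9 (C(I, J) = -(-3 + 5)²/9 = -⅑*2² = -⅑*4 = -4/9)
V(U) = (1 + U)/(-4 + U) (V(U) = (U + (2*U)/((2*U)))/(-4 + U) = (U + (2*U)*(1/(2*U)))/(-4 + U) = (U + 1)/(-4 + U) = (1 + U)/(-4 + U))
V(7)*C(-17, B(4)) = ((1 + 7)/(-4 + 7))*(-4/9) = (8/3)*(-4/9) = -32/27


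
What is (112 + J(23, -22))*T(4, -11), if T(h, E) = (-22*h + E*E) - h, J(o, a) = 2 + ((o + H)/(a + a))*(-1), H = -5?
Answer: 72993/22 ≈ 3317.9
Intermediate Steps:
J(o, a) = 2 - (-5 + o)/(2*a) (J(o, a) = 2 + ((o - 5)/(a + a))*(-1) = 2 + ((-5 + o)/((2*a)))*(-1) = 2 + ((-5 + o)*(1/(2*a)))*(-1) = 2 + ((-5 + o)/(2*a))*(-1) = 2 - (-5 + o)/(2*a))
T(h, E) = E² - 23*h (T(h, E) = (-22*h + E²) - h = (E² - 22*h) - h = E² - 23*h)
(112 + J(23, -22))*T(4, -11) = (112 + (½)*(5 - 1*23 + 4*(-22))/(-22))*((-11)² - 23*4) = (112 + (½)*(-1/22)*(5 - 23 - 88))*(121 - 92) = (112 + (½)*(-1/22)*(-106))*29 = (112 + 53/22)*29 = (2517/22)*29 = 72993/22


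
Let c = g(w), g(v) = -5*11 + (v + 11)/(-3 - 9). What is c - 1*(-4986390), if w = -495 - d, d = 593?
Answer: 19945699/4 ≈ 4.9864e+6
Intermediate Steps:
w = -1088 (w = -495 - 1*593 = -495 - 593 = -1088)
g(v) = -671/12 - v/12 (g(v) = -55 + (11 + v)/(-12) = -55 + (11 + v)*(-1/12) = -55 + (-11/12 - v/12) = -671/12 - v/12)
c = 139/4 (c = -671/12 - 1/12*(-1088) = -671/12 + 272/3 = 139/4 ≈ 34.750)
c - 1*(-4986390) = 139/4 - 1*(-4986390) = 139/4 + 4986390 = 19945699/4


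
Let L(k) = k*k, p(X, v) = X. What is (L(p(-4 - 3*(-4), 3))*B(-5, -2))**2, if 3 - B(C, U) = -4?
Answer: 200704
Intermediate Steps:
B(C, U) = 7 (B(C, U) = 3 - 1*(-4) = 3 + 4 = 7)
L(k) = k**2
(L(p(-4 - 3*(-4), 3))*B(-5, -2))**2 = ((-4 - 3*(-4))**2*7)**2 = ((-4 + 12)**2*7)**2 = (8**2*7)**2 = (64*7)**2 = 448**2 = 200704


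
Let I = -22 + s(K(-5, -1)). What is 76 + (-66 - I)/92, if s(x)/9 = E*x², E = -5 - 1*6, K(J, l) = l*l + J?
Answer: 2133/23 ≈ 92.739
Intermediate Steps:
K(J, l) = J + l² (K(J, l) = l² + J = J + l²)
E = -11 (E = -5 - 6 = -11)
s(x) = -99*x² (s(x) = 9*(-11*x²) = -99*x²)
I = -1606 (I = -22 - 99*(-5 + (-1)²)² = -22 - 99*(-5 + 1)² = -22 - 99*(-4)² = -22 - 99*16 = -22 - 1584 = -1606)
76 + (-66 - I)/92 = 76 + (-66 - 1*(-1606))/92 = 76 + (-66 + 1606)/92 = 76 + (1/92)*1540 = 76 + 385/23 = 2133/23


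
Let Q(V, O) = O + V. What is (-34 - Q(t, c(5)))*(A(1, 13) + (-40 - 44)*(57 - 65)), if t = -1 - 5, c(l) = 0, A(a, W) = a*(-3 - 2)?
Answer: -18676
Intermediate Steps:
A(a, W) = -5*a (A(a, W) = a*(-5) = -5*a)
t = -6
(-34 - Q(t, c(5)))*(A(1, 13) + (-40 - 44)*(57 - 65)) = (-34 - (0 - 6))*(-5*1 + (-40 - 44)*(57 - 65)) = (-34 - 1*(-6))*(-5 - 84*(-8)) = (-34 + 6)*(-5 + 672) = -28*667 = -18676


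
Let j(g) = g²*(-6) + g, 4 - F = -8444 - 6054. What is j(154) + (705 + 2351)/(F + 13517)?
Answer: -3982673642/28019 ≈ -1.4214e+5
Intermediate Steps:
F = 14502 (F = 4 - (-8444 - 6054) = 4 - 1*(-14498) = 4 + 14498 = 14502)
j(g) = g - 6*g² (j(g) = -6*g² + g = g - 6*g²)
j(154) + (705 + 2351)/(F + 13517) = 154*(1 - 6*154) + (705 + 2351)/(14502 + 13517) = 154*(1 - 924) + 3056/28019 = 154*(-923) + 3056*(1/28019) = -142142 + 3056/28019 = -3982673642/28019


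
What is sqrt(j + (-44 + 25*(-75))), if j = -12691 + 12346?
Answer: 2*I*sqrt(566) ≈ 47.581*I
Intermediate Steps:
j = -345
sqrt(j + (-44 + 25*(-75))) = sqrt(-345 + (-44 + 25*(-75))) = sqrt(-345 + (-44 - 1875)) = sqrt(-345 - 1919) = sqrt(-2264) = 2*I*sqrt(566)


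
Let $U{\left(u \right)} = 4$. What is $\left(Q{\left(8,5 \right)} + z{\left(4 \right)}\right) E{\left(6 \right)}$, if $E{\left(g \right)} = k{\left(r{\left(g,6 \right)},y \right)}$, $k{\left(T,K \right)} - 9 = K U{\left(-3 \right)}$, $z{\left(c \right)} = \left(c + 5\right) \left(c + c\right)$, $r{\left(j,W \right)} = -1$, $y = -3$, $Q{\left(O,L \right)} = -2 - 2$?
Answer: $-204$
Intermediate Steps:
$Q{\left(O,L \right)} = -4$ ($Q{\left(O,L \right)} = -2 - 2 = -4$)
$z{\left(c \right)} = 2 c \left(5 + c\right)$ ($z{\left(c \right)} = \left(5 + c\right) 2 c = 2 c \left(5 + c\right)$)
$k{\left(T,K \right)} = 9 + 4 K$ ($k{\left(T,K \right)} = 9 + K 4 = 9 + 4 K$)
$E{\left(g \right)} = -3$ ($E{\left(g \right)} = 9 + 4 \left(-3\right) = 9 - 12 = -3$)
$\left(Q{\left(8,5 \right)} + z{\left(4 \right)}\right) E{\left(6 \right)} = \left(-4 + 2 \cdot 4 \left(5 + 4\right)\right) \left(-3\right) = \left(-4 + 2 \cdot 4 \cdot 9\right) \left(-3\right) = \left(-4 + 72\right) \left(-3\right) = 68 \left(-3\right) = -204$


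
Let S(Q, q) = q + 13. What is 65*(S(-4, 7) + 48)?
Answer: 4420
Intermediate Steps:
S(Q, q) = 13 + q
65*(S(-4, 7) + 48) = 65*((13 + 7) + 48) = 65*(20 + 48) = 65*68 = 4420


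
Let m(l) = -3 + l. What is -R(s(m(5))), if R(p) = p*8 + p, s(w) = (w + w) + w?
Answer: -54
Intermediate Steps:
s(w) = 3*w (s(w) = 2*w + w = 3*w)
R(p) = 9*p (R(p) = 8*p + p = 9*p)
-R(s(m(5))) = -9*3*(-3 + 5) = -9*3*2 = -9*6 = -1*54 = -54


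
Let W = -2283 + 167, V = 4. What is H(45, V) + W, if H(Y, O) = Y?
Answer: -2071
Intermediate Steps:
W = -2116
H(45, V) + W = 45 - 2116 = -2071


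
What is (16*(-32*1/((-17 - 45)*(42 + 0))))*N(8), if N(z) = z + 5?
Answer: 1664/651 ≈ 2.5561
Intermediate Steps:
N(z) = 5 + z
(16*(-32*1/((-17 - 45)*(42 + 0))))*N(8) = (16*(-32*1/((-17 - 45)*(42 + 0))))*(5 + 8) = (16*(-32/(42*(-62))))*13 = (16*(-32/(-2604)))*13 = (16*(-32*(-1/2604)))*13 = (16*(8/651))*13 = (128/651)*13 = 1664/651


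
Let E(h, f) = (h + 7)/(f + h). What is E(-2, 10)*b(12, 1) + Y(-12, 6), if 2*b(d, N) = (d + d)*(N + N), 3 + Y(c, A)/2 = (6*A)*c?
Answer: -855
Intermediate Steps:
Y(c, A) = -6 + 12*A*c (Y(c, A) = -6 + 2*((6*A)*c) = -6 + 2*(6*A*c) = -6 + 12*A*c)
E(h, f) = (7 + h)/(f + h)
b(d, N) = 2*N*d (b(d, N) = ((d + d)*(N + N))/2 = ((2*d)*(2*N))/2 = (4*N*d)/2 = 2*N*d)
E(-2, 10)*b(12, 1) + Y(-12, 6) = ((7 - 2)/(10 - 2))*(2*1*12) + (-6 + 12*6*(-12)) = (5/8)*24 + (-6 - 864) = ((1/8)*5)*24 - 870 = (5/8)*24 - 870 = 15 - 870 = -855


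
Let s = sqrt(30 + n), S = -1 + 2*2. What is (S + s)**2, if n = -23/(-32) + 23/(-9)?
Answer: (72 + sqrt(16222))**2/576 ≈ 69.005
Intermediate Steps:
S = 3 (S = -1 + 4 = 3)
n = -529/288 (n = -23*(-1/32) + 23*(-1/9) = 23/32 - 23/9 = -529/288 ≈ -1.8368)
s = sqrt(16222)/24 (s = sqrt(30 - 529/288) = sqrt(8111/288) = sqrt(16222)/24 ≈ 5.3069)
(S + s)**2 = (3 + sqrt(16222)/24)**2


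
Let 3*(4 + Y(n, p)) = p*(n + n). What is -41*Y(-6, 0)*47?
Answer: 7708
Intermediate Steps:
Y(n, p) = -4 + 2*n*p/3 (Y(n, p) = -4 + (p*(n + n))/3 = -4 + (p*(2*n))/3 = -4 + (2*n*p)/3 = -4 + 2*n*p/3)
-41*Y(-6, 0)*47 = -41*(-4 + (⅔)*(-6)*0)*47 = -41*(-4 + 0)*47 = -41*(-4)*47 = 164*47 = 7708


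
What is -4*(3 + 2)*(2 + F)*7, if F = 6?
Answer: -1120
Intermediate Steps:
-4*(3 + 2)*(2 + F)*7 = -4*(3 + 2)*(2 + 6)*7 = -20*8*7 = -4*40*7 = -160*7 = -1120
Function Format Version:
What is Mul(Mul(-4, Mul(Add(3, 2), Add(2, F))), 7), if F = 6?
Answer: -1120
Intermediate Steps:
Mul(Mul(-4, Mul(Add(3, 2), Add(2, F))), 7) = Mul(Mul(-4, Mul(Add(3, 2), Add(2, 6))), 7) = Mul(Mul(-4, Mul(5, 8)), 7) = Mul(Mul(-4, 40), 7) = Mul(-160, 7) = -1120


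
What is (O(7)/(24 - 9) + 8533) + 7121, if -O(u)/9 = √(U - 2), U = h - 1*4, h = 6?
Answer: 15654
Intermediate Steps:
U = 2 (U = 6 - 1*4 = 6 - 4 = 2)
O(u) = 0 (O(u) = -9*√(2 - 2) = -9*√0 = -9*0 = 0)
(O(7)/(24 - 9) + 8533) + 7121 = (0/(24 - 9) + 8533) + 7121 = (0/15 + 8533) + 7121 = (0*(1/15) + 8533) + 7121 = (0 + 8533) + 7121 = 8533 + 7121 = 15654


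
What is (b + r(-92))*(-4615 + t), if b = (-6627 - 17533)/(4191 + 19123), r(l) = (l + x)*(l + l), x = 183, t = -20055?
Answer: 4815507226960/11657 ≈ 4.1310e+8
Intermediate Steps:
r(l) = 2*l*(183 + l) (r(l) = (l + 183)*(l + l) = (183 + l)*(2*l) = 2*l*(183 + l))
b = -12080/11657 (b = -24160/23314 = -24160*1/23314 = -12080/11657 ≈ -1.0363)
(b + r(-92))*(-4615 + t) = (-12080/11657 + 2*(-92)*(183 - 92))*(-4615 - 20055) = (-12080/11657 + 2*(-92)*91)*(-24670) = (-12080/11657 - 16744)*(-24670) = -195196888/11657*(-24670) = 4815507226960/11657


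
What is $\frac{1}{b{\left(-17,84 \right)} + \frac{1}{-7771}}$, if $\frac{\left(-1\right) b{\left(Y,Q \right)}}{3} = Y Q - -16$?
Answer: $\frac{7771}{32917955} \approx 0.00023607$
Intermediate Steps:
$b{\left(Y,Q \right)} = -48 - 3 Q Y$ ($b{\left(Y,Q \right)} = - 3 \left(Y Q - -16\right) = - 3 \left(Q Y + 16\right) = - 3 \left(16 + Q Y\right) = -48 - 3 Q Y$)
$\frac{1}{b{\left(-17,84 \right)} + \frac{1}{-7771}} = \frac{1}{\left(-48 - 252 \left(-17\right)\right) + \frac{1}{-7771}} = \frac{1}{\left(-48 + 4284\right) - \frac{1}{7771}} = \frac{1}{4236 - \frac{1}{7771}} = \frac{1}{\frac{32917955}{7771}} = \frac{7771}{32917955}$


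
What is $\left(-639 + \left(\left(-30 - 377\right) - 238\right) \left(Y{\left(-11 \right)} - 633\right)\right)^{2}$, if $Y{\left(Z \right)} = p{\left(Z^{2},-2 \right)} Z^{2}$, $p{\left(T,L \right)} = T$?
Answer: $81645663568401$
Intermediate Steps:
$Y{\left(Z \right)} = Z^{4}$ ($Y{\left(Z \right)} = Z^{2} Z^{2} = Z^{4}$)
$\left(-639 + \left(\left(-30 - 377\right) - 238\right) \left(Y{\left(-11 \right)} - 633\right)\right)^{2} = \left(-639 + \left(\left(-30 - 377\right) - 238\right) \left(\left(-11\right)^{4} - 633\right)\right)^{2} = \left(-639 + \left(-407 - 238\right) \left(14641 - 633\right)\right)^{2} = \left(-639 - 9035160\right)^{2} = \left(-9035799\right)^{2} = 81645663568401$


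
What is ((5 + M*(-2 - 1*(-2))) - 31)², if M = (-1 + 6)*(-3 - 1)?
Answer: 676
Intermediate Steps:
M = -20 (M = 5*(-4) = -20)
((5 + M*(-2 - 1*(-2))) - 31)² = ((5 - 20*(-2 - 1*(-2))) - 31)² = ((5 - 20*(-2 + 2)) - 31)² = ((5 - 20*0) - 31)² = ((5 + 0) - 31)² = (5 - 31)² = (-26)² = 676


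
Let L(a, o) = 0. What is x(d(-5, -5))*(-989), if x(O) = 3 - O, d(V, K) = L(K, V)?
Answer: -2967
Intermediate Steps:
d(V, K) = 0
x(d(-5, -5))*(-989) = (3 - 1*0)*(-989) = (3 + 0)*(-989) = 3*(-989) = -2967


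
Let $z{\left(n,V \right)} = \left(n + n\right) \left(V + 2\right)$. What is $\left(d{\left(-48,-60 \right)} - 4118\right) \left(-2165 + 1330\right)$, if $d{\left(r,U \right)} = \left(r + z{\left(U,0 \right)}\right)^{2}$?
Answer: $-65819710$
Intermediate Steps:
$z{\left(n,V \right)} = 2 n \left(2 + V\right)$
$d{\left(r,U \right)} = \left(r + 4 U\right)^{2}$ ($d{\left(r,U \right)} = \left(r + 2 U \left(2 + 0\right)\right)^{2} = \left(r + 2 U 2\right)^{2} = \left(r + 4 U\right)^{2}$)
$\left(d{\left(-48,-60 \right)} - 4118\right) \left(-2165 + 1330\right) = \left(\left(-48 + 4 \left(-60\right)\right)^{2} - 4118\right) \left(-2165 + 1330\right) = \left(\left(-48 - 240\right)^{2} - 4118\right) \left(-835\right) = \left(\left(-288\right)^{2} - 4118\right) \left(-835\right) = \left(82944 - 4118\right) \left(-835\right) = 78826 \left(-835\right) = -65819710$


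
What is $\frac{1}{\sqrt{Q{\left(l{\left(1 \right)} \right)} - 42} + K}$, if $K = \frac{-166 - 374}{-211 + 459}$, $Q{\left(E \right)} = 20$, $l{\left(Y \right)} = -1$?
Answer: $- \frac{8370}{102793} - \frac{3844 i \sqrt{22}}{102793} \approx -0.081426 - 0.1754 i$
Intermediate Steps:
$K = - \frac{135}{62}$ ($K = - \frac{540}{248} = \left(-540\right) \frac{1}{248} = - \frac{135}{62} \approx -2.1774$)
$\frac{1}{\sqrt{Q{\left(l{\left(1 \right)} \right)} - 42} + K} = \frac{1}{\sqrt{20 - 42} - \frac{135}{62}} = \frac{1}{\sqrt{-22} - \frac{135}{62}} = \frac{1}{i \sqrt{22} - \frac{135}{62}} = \frac{1}{- \frac{135}{62} + i \sqrt{22}}$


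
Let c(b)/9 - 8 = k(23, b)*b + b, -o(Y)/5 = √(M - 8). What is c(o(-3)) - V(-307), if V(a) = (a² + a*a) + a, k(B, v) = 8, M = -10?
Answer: -188119 - 1215*I*√2 ≈ -1.8812e+5 - 1718.3*I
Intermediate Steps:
o(Y) = -15*I*√2 (o(Y) = -5*√(-10 - 8) = -15*I*√2)
V(a) = a + 2*a² (V(a) = (a² + a²) + a = 2*a² + a = a + 2*a²)
c(b) = 72 + 81*b (c(b) = 72 + 9*(8*b + b) = 72 + 9*(9*b) = 72 + 81*b)
c(o(-3)) - V(-307) = (72 + 81*(-15*I*√2)) - (-307)*(1 + 2*(-307)) = (72 - 1215*I*√2) - (-307)*(1 - 614) = (72 - 1215*I*√2) - (-307)*(-613) = (72 - 1215*I*√2) - 1*188191 = (72 - 1215*I*√2) - 188191 = -188119 - 1215*I*√2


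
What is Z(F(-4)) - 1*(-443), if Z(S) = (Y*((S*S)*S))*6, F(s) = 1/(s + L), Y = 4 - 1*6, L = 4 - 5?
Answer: 55387/125 ≈ 443.10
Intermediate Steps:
L = -1
Y = -2 (Y = 4 - 6 = -2)
F(s) = 1/(-1 + s) (F(s) = 1/(s - 1) = 1/(-1 + s))
Z(S) = -12*S³ (Z(S) = -2*S*S*S*6 = -2*S²*S*6 = -2*S³*6 = -12*S³)
Z(F(-4)) - 1*(-443) = -12/(-1 - 4)³ - 1*(-443) = -12*(1/(-5))³ + 443 = -12*(-⅕)³ + 443 = -12*(-1/125) + 443 = 12/125 + 443 = 55387/125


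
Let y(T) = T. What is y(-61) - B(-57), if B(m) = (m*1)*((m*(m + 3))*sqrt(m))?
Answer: -61 + 175446*I*sqrt(57) ≈ -61.0 + 1.3246e+6*I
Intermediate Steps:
B(m) = m**(5/2)*(3 + m) (B(m) = m*((m*(3 + m))*sqrt(m)) = m*(m**(3/2)*(3 + m)) = m**(5/2)*(3 + m))
y(-61) - B(-57) = -61 - (-57)**(5/2)*(3 - 57) = -61 - 3249*I*sqrt(57)*(-54) = -61 - (-175446)*I*sqrt(57) = -61 + 175446*I*sqrt(57)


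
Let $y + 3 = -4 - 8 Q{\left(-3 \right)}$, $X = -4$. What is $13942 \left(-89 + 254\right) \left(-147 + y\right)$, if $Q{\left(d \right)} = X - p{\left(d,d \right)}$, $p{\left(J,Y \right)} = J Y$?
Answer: $-115021500$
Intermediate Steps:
$Q{\left(d \right)} = -4 - d^{2}$ ($Q{\left(d \right)} = -4 - d d = -4 - d^{2}$)
$y = 97$ ($y = -3 - \left(4 + 8 \left(-4 - \left(-3\right)^{2}\right)\right) = -3 - \left(4 + 8 \left(-4 - 9\right)\right) = -3 - -100 = -3 + \left(-4 + 104\right) = -3 + 100 = 97$)
$13942 \left(-89 + 254\right) \left(-147 + y\right) = 13942 \left(-89 + 254\right) \left(-147 + 97\right) = 13942 \cdot 165 \left(-50\right) = 13942 \left(-8250\right) = -115021500$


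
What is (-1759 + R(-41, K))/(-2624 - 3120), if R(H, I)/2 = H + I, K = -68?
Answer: 1977/5744 ≈ 0.34419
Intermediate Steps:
R(H, I) = 2*H + 2*I (R(H, I) = 2*(H + I) = 2*H + 2*I)
(-1759 + R(-41, K))/(-2624 - 3120) = (-1759 + (2*(-41) + 2*(-68)))/(-2624 - 3120) = (-1759 + (-82 - 136))/(-5744) = (-1759 - 218)*(-1/5744) = -1977*(-1/5744) = 1977/5744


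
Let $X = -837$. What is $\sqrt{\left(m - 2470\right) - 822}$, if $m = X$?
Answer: $i \sqrt{4129} \approx 64.257 i$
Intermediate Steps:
$m = -837$
$\sqrt{\left(m - 2470\right) - 822} = \sqrt{\left(-837 - 2470\right) - 822} = \sqrt{-3307 - 822} = \sqrt{-4129} = i \sqrt{4129}$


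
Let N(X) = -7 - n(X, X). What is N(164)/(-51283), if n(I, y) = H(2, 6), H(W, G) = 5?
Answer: 12/51283 ≈ 0.00023400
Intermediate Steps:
n(I, y) = 5
N(X) = -12 (N(X) = -7 - 1*5 = -7 - 5 = -12)
N(164)/(-51283) = -12/(-51283) = -12*(-1/51283) = 12/51283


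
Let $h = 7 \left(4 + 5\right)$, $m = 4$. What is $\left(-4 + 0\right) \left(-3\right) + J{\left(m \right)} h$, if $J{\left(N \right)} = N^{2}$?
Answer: $1020$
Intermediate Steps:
$h = 63$ ($h = 7 \cdot 9 = 63$)
$\left(-4 + 0\right) \left(-3\right) + J{\left(m \right)} h = \left(-4 + 0\right) \left(-3\right) + 4^{2} \cdot 63 = \left(-4\right) \left(-3\right) + 16 \cdot 63 = 12 + 1008 = 1020$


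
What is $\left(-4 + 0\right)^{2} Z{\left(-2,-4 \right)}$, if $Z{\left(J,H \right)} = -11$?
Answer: $-176$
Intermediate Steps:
$\left(-4 + 0\right)^{2} Z{\left(-2,-4 \right)} = \left(-4 + 0\right)^{2} \left(-11\right) = \left(-4\right)^{2} \left(-11\right) = 16 \left(-11\right) = -176$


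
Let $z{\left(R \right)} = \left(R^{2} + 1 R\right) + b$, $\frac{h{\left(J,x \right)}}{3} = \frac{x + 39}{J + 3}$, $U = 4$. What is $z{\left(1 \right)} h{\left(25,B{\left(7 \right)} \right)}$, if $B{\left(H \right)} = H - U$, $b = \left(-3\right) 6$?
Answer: $-72$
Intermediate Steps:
$b = -18$
$B{\left(H \right)} = -4 + H$ ($B{\left(H \right)} = H - 4 = -4 + H$)
$h{\left(J,x \right)} = \frac{3 \left(39 + x\right)}{3 + J}$ ($h{\left(J,x \right)} = 3 \frac{x + 39}{J + 3} = 3 \frac{39 + x}{3 + J} = \frac{3 \left(39 + x\right)}{3 + J}$)
$z{\left(R \right)} = -18 + R + R^{2}$ ($z{\left(R \right)} = \left(R^{2} + 1 R\right) - 18 = \left(R^{2} + R\right) - 18 = \left(R + R^{2}\right) - 18 = -18 + R + R^{2}$)
$z{\left(1 \right)} h{\left(25,B{\left(7 \right)} \right)} = \left(-18 + 1 + 1^{2}\right) \frac{3 \left(39 + \left(-4 + 7\right)\right)}{3 + 25} = \left(-18 + 1 + 1\right) \frac{3 \left(39 + 3\right)}{28} = - 16 \cdot 3 \cdot \frac{1}{28} \cdot 42 = \left(-16\right) \frac{9}{2} = -72$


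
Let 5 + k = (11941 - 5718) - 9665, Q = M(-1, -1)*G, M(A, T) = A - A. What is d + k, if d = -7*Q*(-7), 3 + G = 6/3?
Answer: -3447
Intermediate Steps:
M(A, T) = 0
G = -1 (G = -3 + 6/3 = -3 + 6*(⅓) = -3 + 2 = -1)
Q = 0 (Q = 0*(-1) = 0)
k = -3447 (k = -5 + ((11941 - 5718) - 9665) = -5 + (6223 - 9665) = -5 - 3442 = -3447)
d = 0 (d = -7*0*(-7) = 0*(-7) = 0)
d + k = 0 - 3447 = -3447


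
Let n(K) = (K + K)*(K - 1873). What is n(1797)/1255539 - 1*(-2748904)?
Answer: 60550103616/22027 ≈ 2.7489e+6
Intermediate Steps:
n(K) = 2*K*(-1873 + K) (n(K) = (2*K)*(-1873 + K) = 2*K*(-1873 + K))
n(1797)/1255539 - 1*(-2748904) = (2*1797*(-1873 + 1797))/1255539 - 1*(-2748904) = (2*1797*(-76))*(1/1255539) + 2748904 = -273144*1/1255539 + 2748904 = -4792/22027 + 2748904 = 60550103616/22027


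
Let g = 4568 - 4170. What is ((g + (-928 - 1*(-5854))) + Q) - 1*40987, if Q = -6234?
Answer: -41897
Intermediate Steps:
g = 398
((g + (-928 - 1*(-5854))) + Q) - 1*40987 = ((398 + (-928 - 1*(-5854))) - 6234) - 1*40987 = ((398 + (-928 + 5854)) - 6234) - 40987 = ((398 + 4926) - 6234) - 40987 = (5324 - 6234) - 40987 = -910 - 40987 = -41897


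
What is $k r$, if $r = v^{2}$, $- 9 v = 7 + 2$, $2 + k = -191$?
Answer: $-193$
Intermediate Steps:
$k = -193$ ($k = -2 - 191 = -193$)
$v = -1$ ($v = - \frac{7 + 2}{9} = \left(- \frac{1}{9}\right) 9 = -1$)
$r = 1$ ($r = \left(-1\right)^{2} = 1$)
$k r = \left(-193\right) 1 = -193$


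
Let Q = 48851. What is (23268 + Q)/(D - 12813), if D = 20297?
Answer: 72119/7484 ≈ 9.6364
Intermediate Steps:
(23268 + Q)/(D - 12813) = (23268 + 48851)/(20297 - 12813) = 72119/7484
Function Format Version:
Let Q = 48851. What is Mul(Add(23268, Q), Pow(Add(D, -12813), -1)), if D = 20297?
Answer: Rational(72119, 7484) ≈ 9.6364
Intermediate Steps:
Mul(Add(23268, Q), Pow(Add(D, -12813), -1)) = Mul(Add(23268, 48851), Pow(Add(20297, -12813), -1)) = Mul(72119, Pow(7484, -1)) = Mul(72119, Rational(1, 7484)) = Rational(72119, 7484)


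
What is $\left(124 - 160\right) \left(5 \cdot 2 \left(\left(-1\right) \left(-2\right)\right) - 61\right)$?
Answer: $1476$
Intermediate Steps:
$\left(124 - 160\right) \left(5 \cdot 2 \left(\left(-1\right) \left(-2\right)\right) - 61\right) = - 36 \left(10 \cdot 2 - 61\right) = - 36 \left(20 - 61\right) = \left(-36\right) \left(-41\right) = 1476$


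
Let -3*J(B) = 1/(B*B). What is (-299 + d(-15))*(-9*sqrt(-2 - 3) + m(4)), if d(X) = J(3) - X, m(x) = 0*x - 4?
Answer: 30676/27 + 7669*I*sqrt(5)/3 ≈ 1136.1 + 5716.1*I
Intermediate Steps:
J(B) = -1/(3*B**2)
m(x) = -4 (m(x) = 0 - 4 = -4)
d(X) = -1/27 - X (d(X) = -1/3/3**2 - X = -1/3*1/9 - X = -1/27 - X)
(-299 + d(-15))*(-9*sqrt(-2 - 3) + m(4)) = (-299 + (-1/27 - 1*(-15)))*(-9*sqrt(-2 - 3) - 4) = (-299 + (-1/27 + 15))*(-9*I*sqrt(5) - 4) = (-299 + 404/27)*(-9*I*sqrt(5) - 4) = -7669*(-9*I*sqrt(5) - 4)/27 = -7669*(-4 - 9*I*sqrt(5))/27 = 30676/27 + 7669*I*sqrt(5)/3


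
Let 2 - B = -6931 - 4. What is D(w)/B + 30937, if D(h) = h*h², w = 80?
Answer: 215121969/6937 ≈ 31011.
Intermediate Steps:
D(h) = h³
B = 6937 (B = 2 - (-6931 - 4) = 2 - 1*(-6935) = 2 + 6935 = 6937)
D(w)/B + 30937 = 80³/6937 + 30937 = 512000*(1/6937) + 30937 = 512000/6937 + 30937 = 215121969/6937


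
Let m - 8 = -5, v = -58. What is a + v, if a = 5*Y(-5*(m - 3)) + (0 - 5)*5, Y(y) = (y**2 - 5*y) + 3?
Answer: -68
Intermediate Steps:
m = 3 (m = 8 - 5 = 3)
Y(y) = 3 + y**2 - 5*y
a = -10 (a = 5*(3 + (-5*(3 - 3))**2 - (-25)*(3 - 3)) + (0 - 5)*5 = 5*(3 + (-5*0)**2 - (-25)*0) - 5*5 = 5*(3 + 0**2 - 5*0) - 25 = 5*(3 + 0 + 0) - 25 = 5*3 - 25 = 15 - 25 = -10)
a + v = -10 - 58 = -68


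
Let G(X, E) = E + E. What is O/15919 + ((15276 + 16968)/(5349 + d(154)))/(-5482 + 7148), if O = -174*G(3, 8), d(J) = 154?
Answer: -12505207098/72972680081 ≈ -0.17137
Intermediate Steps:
G(X, E) = 2*E
O = -2784 (O = -348*8 = -174*16 = -2784)
O/15919 + ((15276 + 16968)/(5349 + d(154)))/(-5482 + 7148) = -2784/15919 + ((15276 + 16968)/(5349 + 154))/(-5482 + 7148) = -2784*1/15919 + (32244/5503)/1666 = -2784/15919 + (32244*(1/5503))*(1/1666) = -2784/15919 + (32244/5503)*(1/1666) = -2784/15919 + 16122/4583999 = -12505207098/72972680081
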